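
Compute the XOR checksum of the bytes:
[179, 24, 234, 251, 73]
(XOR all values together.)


XOR chain: 179 ^ 24 ^ 234 ^ 251 ^ 73 = 243

243


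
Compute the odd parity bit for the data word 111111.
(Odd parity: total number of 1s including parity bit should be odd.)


Number of 1s in data: 6
Parity bit: 1

1


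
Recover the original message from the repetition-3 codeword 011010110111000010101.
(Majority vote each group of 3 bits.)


Groups: 011, 010, 110, 111, 000, 010, 101
Majority votes: 1011001

1011001


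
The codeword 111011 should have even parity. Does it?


Number of 1s: 5

No, parity error (5 ones)


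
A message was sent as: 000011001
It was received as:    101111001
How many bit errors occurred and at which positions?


XOR: 101100000

3 error(s) at position(s): 0, 2, 3


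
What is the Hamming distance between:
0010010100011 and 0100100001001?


XOR: 0110110101010
Count of 1s: 7

7


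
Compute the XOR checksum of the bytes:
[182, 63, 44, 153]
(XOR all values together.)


XOR chain: 182 ^ 63 ^ 44 ^ 153 = 60

60


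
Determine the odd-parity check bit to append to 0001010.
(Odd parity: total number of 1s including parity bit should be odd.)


Number of 1s in data: 2
Parity bit: 1

1


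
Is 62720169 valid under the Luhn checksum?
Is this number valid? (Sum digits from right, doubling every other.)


Luhn sum = 25
25 mod 10 = 5

Invalid (Luhn sum mod 10 = 5)


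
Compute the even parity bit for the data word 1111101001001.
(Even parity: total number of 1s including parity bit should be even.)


Number of 1s in data: 8
Parity bit: 0

0


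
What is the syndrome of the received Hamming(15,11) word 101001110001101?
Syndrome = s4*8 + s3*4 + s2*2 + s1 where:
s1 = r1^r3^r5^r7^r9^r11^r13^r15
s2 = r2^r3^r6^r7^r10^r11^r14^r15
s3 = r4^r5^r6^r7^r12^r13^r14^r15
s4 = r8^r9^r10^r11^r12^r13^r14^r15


s1=1, s2=0, s3=1, s4=0

Syndrome = 5 (error at position 5)


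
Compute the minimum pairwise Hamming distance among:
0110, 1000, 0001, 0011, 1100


Comparing all pairs, minimum distance: 1
Can detect 0 errors, correct 0 errors

1


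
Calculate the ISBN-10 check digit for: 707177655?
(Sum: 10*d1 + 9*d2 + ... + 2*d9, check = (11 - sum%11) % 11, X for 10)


Weighted sum: 259
259 mod 11 = 6

Check digit: 5


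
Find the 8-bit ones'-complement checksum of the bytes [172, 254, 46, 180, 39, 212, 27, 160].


Sum = 1090 mod 256 = 66
Complement = 189

189


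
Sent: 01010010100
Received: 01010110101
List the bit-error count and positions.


XOR: 00000100001

2 error(s) at position(s): 5, 10


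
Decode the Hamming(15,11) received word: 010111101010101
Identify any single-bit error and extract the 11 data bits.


Syndrome = 2: error at position 2

Data: 01111010101 (corrected bit 2)


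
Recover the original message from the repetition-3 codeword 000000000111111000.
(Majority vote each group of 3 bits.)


Groups: 000, 000, 000, 111, 111, 000
Majority votes: 000110

000110


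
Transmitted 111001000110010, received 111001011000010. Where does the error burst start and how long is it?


XOR: 000000011110000

Burst at position 7, length 4


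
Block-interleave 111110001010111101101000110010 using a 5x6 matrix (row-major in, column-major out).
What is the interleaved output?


Matrix:
  111110
  001010
  111101
  101000
  110010
Read columns: 101111010111110101001100100100

101111010111110101001100100100


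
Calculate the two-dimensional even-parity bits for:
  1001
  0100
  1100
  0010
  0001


Row parities: 01011
Column parities: 0010

Row P: 01011, Col P: 0010, Corner: 1


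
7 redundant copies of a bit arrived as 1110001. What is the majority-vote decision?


Ones: 4 out of 7
Threshold: 4

1 (4/7 voted 1)


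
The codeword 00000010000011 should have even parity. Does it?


Number of 1s: 3

No, parity error (3 ones)


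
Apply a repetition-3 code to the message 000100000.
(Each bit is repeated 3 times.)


Each bit -> 3 copies

000000000111000000000000000


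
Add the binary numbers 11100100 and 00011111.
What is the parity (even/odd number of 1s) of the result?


11100100 = 228
00011111 = 31
Sum = 259 = 100000011
1s count = 3

odd parity (3 ones in 100000011)


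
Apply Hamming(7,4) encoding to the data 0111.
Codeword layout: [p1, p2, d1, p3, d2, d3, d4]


Parity bits: p1=0, p2=0, p3=1

0001111


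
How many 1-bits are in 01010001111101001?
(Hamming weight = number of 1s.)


Counting 1s in 01010001111101001

9


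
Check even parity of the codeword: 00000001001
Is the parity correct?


Number of 1s: 2

Yes, parity is correct (2 ones)


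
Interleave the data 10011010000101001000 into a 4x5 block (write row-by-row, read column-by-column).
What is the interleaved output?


Matrix:
  10011
  01000
  01010
  01000
Read columns: 10000111000010101000

10000111000010101000


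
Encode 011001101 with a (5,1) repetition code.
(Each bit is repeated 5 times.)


Each bit -> 5 copies

000001111111111000000000011111111110000011111


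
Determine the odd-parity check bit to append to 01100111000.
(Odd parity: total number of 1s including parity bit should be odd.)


Number of 1s in data: 5
Parity bit: 0

0


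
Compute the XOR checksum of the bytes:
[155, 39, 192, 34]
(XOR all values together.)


XOR chain: 155 ^ 39 ^ 192 ^ 34 = 94

94


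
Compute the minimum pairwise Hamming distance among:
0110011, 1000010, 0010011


Comparing all pairs, minimum distance: 1
Can detect 0 errors, correct 0 errors

1


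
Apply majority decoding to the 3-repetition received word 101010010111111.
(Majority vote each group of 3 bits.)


Groups: 101, 010, 010, 111, 111
Majority votes: 10011

10011


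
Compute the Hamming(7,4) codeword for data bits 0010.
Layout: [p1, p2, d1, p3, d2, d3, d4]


Parity bits: p1=0, p2=1, p3=1

0101010


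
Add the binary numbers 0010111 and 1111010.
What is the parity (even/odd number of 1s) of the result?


0010111 = 23
1111010 = 122
Sum = 145 = 10010001
1s count = 3

odd parity (3 ones in 10010001)


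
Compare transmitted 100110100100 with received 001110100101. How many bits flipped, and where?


XOR: 101000000001

3 error(s) at position(s): 0, 2, 11


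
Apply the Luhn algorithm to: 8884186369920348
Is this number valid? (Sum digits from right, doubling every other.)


Luhn sum = 84
84 mod 10 = 4

Invalid (Luhn sum mod 10 = 4)


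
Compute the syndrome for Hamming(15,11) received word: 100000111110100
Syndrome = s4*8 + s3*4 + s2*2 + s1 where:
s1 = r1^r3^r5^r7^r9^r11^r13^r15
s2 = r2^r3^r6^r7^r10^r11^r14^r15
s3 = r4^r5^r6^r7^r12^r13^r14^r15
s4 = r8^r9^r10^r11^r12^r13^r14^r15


s1=1, s2=1, s3=0, s4=1

Syndrome = 11 (error at position 11)


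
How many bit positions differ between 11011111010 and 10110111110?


XOR: 01101000100
Count of 1s: 4

4


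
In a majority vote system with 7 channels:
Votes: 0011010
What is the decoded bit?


Ones: 3 out of 7
Threshold: 4

0 (3/7 voted 1)


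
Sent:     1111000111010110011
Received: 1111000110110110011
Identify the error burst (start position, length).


XOR: 0000000001100000000

Burst at position 9, length 2


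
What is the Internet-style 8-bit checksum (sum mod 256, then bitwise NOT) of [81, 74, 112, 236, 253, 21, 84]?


Sum = 861 mod 256 = 93
Complement = 162

162


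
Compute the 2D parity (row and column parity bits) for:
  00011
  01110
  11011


Row parities: 010
Column parities: 10110

Row P: 010, Col P: 10110, Corner: 1


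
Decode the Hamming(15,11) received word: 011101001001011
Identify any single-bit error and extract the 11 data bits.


Syndrome = 7: error at position 7

Data: 10111001011 (corrected bit 7)


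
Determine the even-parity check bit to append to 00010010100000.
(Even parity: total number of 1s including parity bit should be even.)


Number of 1s in data: 3
Parity bit: 1

1


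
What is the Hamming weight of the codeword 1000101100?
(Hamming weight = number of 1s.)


Counting 1s in 1000101100

4


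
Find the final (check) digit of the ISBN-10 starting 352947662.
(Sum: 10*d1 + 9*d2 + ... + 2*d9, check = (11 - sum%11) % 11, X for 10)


Weighted sum: 259
259 mod 11 = 6

Check digit: 5


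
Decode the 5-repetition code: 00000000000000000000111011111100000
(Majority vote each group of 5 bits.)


Groups: 00000, 00000, 00000, 00000, 11101, 11111, 00000
Majority votes: 0000110

0000110


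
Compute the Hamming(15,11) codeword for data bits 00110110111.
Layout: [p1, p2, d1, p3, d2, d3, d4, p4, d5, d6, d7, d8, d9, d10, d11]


Parity bits: p1=0, p2=0, p3=1, p4=1

000101110110111


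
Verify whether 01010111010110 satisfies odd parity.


Number of 1s: 8

No, parity error (8 ones)


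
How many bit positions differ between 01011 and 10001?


XOR: 11010
Count of 1s: 3

3


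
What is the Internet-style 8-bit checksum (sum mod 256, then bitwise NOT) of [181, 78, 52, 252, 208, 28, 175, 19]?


Sum = 993 mod 256 = 225
Complement = 30

30


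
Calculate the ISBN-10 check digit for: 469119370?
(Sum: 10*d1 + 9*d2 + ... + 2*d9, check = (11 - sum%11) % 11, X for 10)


Weighted sum: 257
257 mod 11 = 4

Check digit: 7


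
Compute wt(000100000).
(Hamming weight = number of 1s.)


Counting 1s in 000100000

1


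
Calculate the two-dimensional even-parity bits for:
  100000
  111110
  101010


Row parities: 111
Column parities: 110100

Row P: 111, Col P: 110100, Corner: 1


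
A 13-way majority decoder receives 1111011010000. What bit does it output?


Ones: 7 out of 13
Threshold: 7

1 (7/13 voted 1)


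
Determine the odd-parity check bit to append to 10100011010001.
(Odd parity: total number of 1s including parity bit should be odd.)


Number of 1s in data: 6
Parity bit: 1

1


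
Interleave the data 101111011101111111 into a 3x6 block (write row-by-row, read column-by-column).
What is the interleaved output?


Matrix:
  101111
  011101
  111111
Read columns: 101011111111101111

101011111111101111


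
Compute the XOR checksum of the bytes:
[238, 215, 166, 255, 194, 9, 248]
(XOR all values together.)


XOR chain: 238 ^ 215 ^ 166 ^ 255 ^ 194 ^ 9 ^ 248 = 83

83


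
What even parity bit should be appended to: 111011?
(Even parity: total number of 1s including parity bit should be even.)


Number of 1s in data: 5
Parity bit: 1

1


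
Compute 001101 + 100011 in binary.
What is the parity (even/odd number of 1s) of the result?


001101 = 13
100011 = 35
Sum = 48 = 110000
1s count = 2

even parity (2 ones in 110000)


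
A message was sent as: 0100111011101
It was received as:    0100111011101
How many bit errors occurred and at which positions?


XOR: 0000000000000

0 errors (received matches sent)


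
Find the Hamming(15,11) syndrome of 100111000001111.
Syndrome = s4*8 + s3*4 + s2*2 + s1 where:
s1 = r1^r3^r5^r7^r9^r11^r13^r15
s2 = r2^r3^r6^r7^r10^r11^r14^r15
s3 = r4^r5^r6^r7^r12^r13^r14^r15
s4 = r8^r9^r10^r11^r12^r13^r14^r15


s1=0, s2=1, s3=1, s4=0

Syndrome = 6 (error at position 6)


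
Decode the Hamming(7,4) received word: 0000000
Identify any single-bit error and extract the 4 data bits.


Syndrome = 0: no error detected

Data: 0000 (no errors)


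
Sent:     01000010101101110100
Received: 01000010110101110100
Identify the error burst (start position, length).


XOR: 00000000011000000000

Burst at position 9, length 2


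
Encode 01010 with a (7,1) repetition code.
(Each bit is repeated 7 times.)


Each bit -> 7 copies

00000001111111000000011111110000000


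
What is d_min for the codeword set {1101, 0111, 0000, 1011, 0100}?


Comparing all pairs, minimum distance: 1
Can detect 0 errors, correct 0 errors

1


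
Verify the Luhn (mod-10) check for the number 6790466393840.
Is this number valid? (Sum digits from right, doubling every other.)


Luhn sum = 70
70 mod 10 = 0

Valid (Luhn sum mod 10 = 0)


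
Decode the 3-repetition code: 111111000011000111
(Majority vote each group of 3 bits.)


Groups: 111, 111, 000, 011, 000, 111
Majority votes: 110101

110101


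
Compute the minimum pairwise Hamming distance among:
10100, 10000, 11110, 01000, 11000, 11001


Comparing all pairs, minimum distance: 1
Can detect 0 errors, correct 0 errors

1


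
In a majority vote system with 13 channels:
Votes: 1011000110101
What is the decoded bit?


Ones: 7 out of 13
Threshold: 7

1 (7/13 voted 1)


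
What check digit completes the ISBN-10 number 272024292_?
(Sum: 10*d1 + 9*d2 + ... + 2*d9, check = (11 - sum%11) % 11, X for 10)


Weighted sum: 170
170 mod 11 = 5

Check digit: 6


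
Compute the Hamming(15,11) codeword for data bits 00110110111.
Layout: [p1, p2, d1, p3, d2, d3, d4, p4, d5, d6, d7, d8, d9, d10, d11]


Parity bits: p1=0, p2=0, p3=1, p4=1

000101110110111


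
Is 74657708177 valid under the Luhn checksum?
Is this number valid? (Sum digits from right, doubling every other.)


Luhn sum = 54
54 mod 10 = 4

Invalid (Luhn sum mod 10 = 4)


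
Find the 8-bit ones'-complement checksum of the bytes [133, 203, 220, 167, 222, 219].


Sum = 1164 mod 256 = 140
Complement = 115

115


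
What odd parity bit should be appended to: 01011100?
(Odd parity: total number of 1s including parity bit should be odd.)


Number of 1s in data: 4
Parity bit: 1

1


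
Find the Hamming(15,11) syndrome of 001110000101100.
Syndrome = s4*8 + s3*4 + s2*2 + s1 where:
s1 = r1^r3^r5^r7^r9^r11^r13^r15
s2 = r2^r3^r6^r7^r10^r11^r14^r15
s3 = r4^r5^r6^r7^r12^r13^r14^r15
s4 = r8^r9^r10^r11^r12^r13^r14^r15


s1=1, s2=0, s3=0, s4=1

Syndrome = 9 (error at position 9)


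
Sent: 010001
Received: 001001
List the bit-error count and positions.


XOR: 011000

2 error(s) at position(s): 1, 2


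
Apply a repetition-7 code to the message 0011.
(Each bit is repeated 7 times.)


Each bit -> 7 copies

0000000000000011111111111111


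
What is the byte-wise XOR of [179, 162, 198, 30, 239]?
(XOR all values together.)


XOR chain: 179 ^ 162 ^ 198 ^ 30 ^ 239 = 38

38


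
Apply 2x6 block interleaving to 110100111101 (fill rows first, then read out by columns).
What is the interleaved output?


Matrix:
  110100
  111101
Read columns: 111101110001

111101110001


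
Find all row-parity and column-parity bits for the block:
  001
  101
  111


Row parities: 101
Column parities: 011

Row P: 101, Col P: 011, Corner: 0


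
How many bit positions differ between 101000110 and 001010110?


XOR: 100010000
Count of 1s: 2

2


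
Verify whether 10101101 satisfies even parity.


Number of 1s: 5

No, parity error (5 ones)


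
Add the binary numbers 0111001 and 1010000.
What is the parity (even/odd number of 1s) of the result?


0111001 = 57
1010000 = 80
Sum = 137 = 10001001
1s count = 3

odd parity (3 ones in 10001001)


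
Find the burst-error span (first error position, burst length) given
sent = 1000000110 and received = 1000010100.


XOR: 0000010010

Burst at position 5, length 4


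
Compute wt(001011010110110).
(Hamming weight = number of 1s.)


Counting 1s in 001011010110110

8


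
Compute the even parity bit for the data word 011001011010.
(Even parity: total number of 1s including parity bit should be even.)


Number of 1s in data: 6
Parity bit: 0

0


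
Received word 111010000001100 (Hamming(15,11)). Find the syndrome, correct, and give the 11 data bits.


Syndrome = 4: error at position 4

Data: 11000001100 (corrected bit 4)


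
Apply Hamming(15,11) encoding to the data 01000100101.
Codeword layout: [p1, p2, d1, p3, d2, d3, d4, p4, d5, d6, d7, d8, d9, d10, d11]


Parity bits: p1=1, p2=0, p3=1, p4=1

100110010100101


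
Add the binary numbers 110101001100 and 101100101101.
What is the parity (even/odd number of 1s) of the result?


110101001100 = 3404
101100101101 = 2861
Sum = 6265 = 1100001111001
1s count = 7

odd parity (7 ones in 1100001111001)


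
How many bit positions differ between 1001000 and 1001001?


XOR: 0000001
Count of 1s: 1

1


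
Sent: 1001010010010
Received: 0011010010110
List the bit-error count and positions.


XOR: 1010000000100

3 error(s) at position(s): 0, 2, 10


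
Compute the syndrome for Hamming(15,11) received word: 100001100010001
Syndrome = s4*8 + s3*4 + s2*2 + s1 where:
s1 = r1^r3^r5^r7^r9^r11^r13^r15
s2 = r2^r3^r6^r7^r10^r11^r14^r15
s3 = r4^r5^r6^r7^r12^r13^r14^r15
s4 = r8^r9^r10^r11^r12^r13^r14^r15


s1=0, s2=0, s3=1, s4=0

Syndrome = 4 (error at position 4)


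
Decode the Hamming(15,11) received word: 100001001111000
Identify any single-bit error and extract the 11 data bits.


Syndrome = 3: error at position 3

Data: 10101111000 (corrected bit 3)


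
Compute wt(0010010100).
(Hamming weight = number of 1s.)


Counting 1s in 0010010100

3


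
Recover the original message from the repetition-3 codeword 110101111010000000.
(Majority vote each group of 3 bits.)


Groups: 110, 101, 111, 010, 000, 000
Majority votes: 111000

111000


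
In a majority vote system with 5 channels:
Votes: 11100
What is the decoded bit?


Ones: 3 out of 5
Threshold: 3

1 (3/5 voted 1)


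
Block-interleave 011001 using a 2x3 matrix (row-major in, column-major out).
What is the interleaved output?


Matrix:
  011
  001
Read columns: 001011

001011


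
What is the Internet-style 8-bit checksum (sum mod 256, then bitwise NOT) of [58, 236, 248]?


Sum = 542 mod 256 = 30
Complement = 225

225


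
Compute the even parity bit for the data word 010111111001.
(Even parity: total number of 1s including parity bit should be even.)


Number of 1s in data: 8
Parity bit: 0

0


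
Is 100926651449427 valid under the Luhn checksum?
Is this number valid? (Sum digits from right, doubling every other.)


Luhn sum = 59
59 mod 10 = 9

Invalid (Luhn sum mod 10 = 9)


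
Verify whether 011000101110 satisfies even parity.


Number of 1s: 6

Yes, parity is correct (6 ones)


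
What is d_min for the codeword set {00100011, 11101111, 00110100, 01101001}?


Comparing all pairs, minimum distance: 3
Can detect 2 errors, correct 1 errors

3


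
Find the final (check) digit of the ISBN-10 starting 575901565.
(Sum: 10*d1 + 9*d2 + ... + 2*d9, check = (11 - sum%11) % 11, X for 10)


Weighted sum: 269
269 mod 11 = 5

Check digit: 6


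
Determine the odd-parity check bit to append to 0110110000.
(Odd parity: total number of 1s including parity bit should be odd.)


Number of 1s in data: 4
Parity bit: 1

1


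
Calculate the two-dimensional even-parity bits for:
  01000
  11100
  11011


Row parities: 110
Column parities: 01111

Row P: 110, Col P: 01111, Corner: 0


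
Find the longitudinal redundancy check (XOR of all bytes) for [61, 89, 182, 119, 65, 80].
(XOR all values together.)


XOR chain: 61 ^ 89 ^ 182 ^ 119 ^ 65 ^ 80 = 180

180


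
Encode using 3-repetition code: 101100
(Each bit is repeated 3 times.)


Each bit -> 3 copies

111000111111000000


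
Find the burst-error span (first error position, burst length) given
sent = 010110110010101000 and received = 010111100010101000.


XOR: 000001010000000000

Burst at position 5, length 3


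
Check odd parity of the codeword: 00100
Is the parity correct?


Number of 1s: 1

Yes, parity is correct (1 ones)


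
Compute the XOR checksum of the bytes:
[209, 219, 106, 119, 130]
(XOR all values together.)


XOR chain: 209 ^ 219 ^ 106 ^ 119 ^ 130 = 149

149


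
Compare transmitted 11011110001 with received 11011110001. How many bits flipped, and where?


XOR: 00000000000

0 errors (received matches sent)


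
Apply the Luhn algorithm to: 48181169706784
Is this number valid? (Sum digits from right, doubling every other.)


Luhn sum = 67
67 mod 10 = 7

Invalid (Luhn sum mod 10 = 7)


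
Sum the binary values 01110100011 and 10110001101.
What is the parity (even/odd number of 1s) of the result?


01110100011 = 931
10110001101 = 1421
Sum = 2352 = 100100110000
1s count = 4

even parity (4 ones in 100100110000)


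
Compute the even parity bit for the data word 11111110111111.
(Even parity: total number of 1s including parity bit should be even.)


Number of 1s in data: 13
Parity bit: 1

1


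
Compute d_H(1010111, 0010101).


XOR: 1000010
Count of 1s: 2

2


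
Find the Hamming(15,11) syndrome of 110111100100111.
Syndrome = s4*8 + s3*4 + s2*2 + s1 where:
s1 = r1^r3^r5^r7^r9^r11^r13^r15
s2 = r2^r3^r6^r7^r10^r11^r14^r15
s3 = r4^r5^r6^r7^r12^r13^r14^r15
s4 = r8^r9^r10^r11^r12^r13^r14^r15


s1=1, s2=0, s3=1, s4=0

Syndrome = 5 (error at position 5)


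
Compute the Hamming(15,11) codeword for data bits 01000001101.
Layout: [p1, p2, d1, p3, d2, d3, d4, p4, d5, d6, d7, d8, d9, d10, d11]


Parity bits: p1=1, p2=1, p3=0, p4=1

110010010001101


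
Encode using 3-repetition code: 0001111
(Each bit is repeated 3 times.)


Each bit -> 3 copies

000000000111111111111


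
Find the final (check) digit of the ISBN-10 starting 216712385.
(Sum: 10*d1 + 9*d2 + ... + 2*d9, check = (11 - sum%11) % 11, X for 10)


Weighted sum: 188
188 mod 11 = 1

Check digit: X


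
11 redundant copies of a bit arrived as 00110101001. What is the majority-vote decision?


Ones: 5 out of 11
Threshold: 6

0 (5/11 voted 1)


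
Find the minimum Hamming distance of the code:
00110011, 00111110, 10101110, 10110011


Comparing all pairs, minimum distance: 1
Can detect 0 errors, correct 0 errors

1


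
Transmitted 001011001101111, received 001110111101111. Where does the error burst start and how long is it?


XOR: 000101110000000

Burst at position 3, length 5


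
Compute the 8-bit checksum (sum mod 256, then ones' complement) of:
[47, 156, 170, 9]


Sum = 382 mod 256 = 126
Complement = 129

129


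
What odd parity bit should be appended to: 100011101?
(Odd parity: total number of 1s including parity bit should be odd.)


Number of 1s in data: 5
Parity bit: 0

0


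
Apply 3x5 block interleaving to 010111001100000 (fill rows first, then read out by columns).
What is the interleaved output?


Matrix:
  01011
  10011
  00000
Read columns: 010100000110110

010100000110110


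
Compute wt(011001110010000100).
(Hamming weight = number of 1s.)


Counting 1s in 011001110010000100

7


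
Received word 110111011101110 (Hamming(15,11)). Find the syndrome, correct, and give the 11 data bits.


Syndrome = 0: no error detected

Data: 01101101110 (no errors)


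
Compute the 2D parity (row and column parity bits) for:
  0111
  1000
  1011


Row parities: 111
Column parities: 0100

Row P: 111, Col P: 0100, Corner: 1


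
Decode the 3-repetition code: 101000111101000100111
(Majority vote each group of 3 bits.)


Groups: 101, 000, 111, 101, 000, 100, 111
Majority votes: 1011001

1011001


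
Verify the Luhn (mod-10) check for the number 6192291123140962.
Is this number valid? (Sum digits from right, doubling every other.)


Luhn sum = 58
58 mod 10 = 8

Invalid (Luhn sum mod 10 = 8)


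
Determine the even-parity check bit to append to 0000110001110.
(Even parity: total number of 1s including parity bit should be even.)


Number of 1s in data: 5
Parity bit: 1

1


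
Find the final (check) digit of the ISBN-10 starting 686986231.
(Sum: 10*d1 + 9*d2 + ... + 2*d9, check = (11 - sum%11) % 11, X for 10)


Weighted sum: 340
340 mod 11 = 10

Check digit: 1


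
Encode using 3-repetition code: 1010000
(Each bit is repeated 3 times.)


Each bit -> 3 copies

111000111000000000000


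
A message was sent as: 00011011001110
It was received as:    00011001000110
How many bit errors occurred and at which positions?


XOR: 00000010001000

2 error(s) at position(s): 6, 10


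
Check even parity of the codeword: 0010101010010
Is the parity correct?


Number of 1s: 5

No, parity error (5 ones)


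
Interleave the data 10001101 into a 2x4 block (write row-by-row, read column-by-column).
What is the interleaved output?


Matrix:
  1000
  1101
Read columns: 11010001

11010001


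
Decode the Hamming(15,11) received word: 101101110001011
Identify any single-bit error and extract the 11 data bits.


Syndrome = 2: error at position 2

Data: 10110001011 (corrected bit 2)


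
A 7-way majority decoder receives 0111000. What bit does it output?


Ones: 3 out of 7
Threshold: 4

0 (3/7 voted 1)


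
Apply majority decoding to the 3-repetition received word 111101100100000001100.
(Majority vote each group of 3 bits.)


Groups: 111, 101, 100, 100, 000, 001, 100
Majority votes: 1100000

1100000


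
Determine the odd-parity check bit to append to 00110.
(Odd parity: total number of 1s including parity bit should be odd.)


Number of 1s in data: 2
Parity bit: 1

1


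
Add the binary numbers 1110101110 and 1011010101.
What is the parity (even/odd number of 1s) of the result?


1110101110 = 942
1011010101 = 725
Sum = 1667 = 11010000011
1s count = 5

odd parity (5 ones in 11010000011)


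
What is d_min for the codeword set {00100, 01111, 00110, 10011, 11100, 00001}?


Comparing all pairs, minimum distance: 1
Can detect 0 errors, correct 0 errors

1


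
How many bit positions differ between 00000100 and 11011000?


XOR: 11011100
Count of 1s: 5

5


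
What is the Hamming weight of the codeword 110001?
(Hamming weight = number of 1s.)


Counting 1s in 110001

3


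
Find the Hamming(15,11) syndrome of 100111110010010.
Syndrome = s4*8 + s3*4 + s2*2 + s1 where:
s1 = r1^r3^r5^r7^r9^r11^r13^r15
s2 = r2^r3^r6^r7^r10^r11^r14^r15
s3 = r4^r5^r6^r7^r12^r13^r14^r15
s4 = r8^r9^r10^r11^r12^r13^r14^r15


s1=0, s2=0, s3=1, s4=1

Syndrome = 12 (error at position 12)


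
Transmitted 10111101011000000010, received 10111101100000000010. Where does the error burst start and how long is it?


XOR: 00000000111000000000

Burst at position 8, length 3


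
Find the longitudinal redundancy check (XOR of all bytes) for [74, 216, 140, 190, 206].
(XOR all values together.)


XOR chain: 74 ^ 216 ^ 140 ^ 190 ^ 206 = 110

110


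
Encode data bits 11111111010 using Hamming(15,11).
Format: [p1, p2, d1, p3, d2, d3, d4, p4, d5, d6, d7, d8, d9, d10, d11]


Parity bits: p1=1, p2=0, p3=1, p4=1

101111111111010


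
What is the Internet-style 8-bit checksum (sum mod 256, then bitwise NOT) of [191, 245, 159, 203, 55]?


Sum = 853 mod 256 = 85
Complement = 170

170


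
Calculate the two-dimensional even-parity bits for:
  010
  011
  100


Row parities: 101
Column parities: 101

Row P: 101, Col P: 101, Corner: 0


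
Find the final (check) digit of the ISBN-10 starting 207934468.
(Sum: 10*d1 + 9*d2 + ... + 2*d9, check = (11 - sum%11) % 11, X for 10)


Weighted sum: 227
227 mod 11 = 7

Check digit: 4


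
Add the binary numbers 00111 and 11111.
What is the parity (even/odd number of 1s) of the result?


00111 = 7
11111 = 31
Sum = 38 = 100110
1s count = 3

odd parity (3 ones in 100110)


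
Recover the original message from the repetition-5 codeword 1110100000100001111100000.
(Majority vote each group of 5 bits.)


Groups: 11101, 00000, 10000, 11111, 00000
Majority votes: 10010

10010


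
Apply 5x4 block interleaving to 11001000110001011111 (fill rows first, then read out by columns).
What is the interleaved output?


Matrix:
  1100
  1000
  1100
  0101
  1111
Read columns: 11101101110000100011

11101101110000100011


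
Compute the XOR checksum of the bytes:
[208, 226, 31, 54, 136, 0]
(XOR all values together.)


XOR chain: 208 ^ 226 ^ 31 ^ 54 ^ 136 ^ 0 = 147

147


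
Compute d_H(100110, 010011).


XOR: 110101
Count of 1s: 4

4


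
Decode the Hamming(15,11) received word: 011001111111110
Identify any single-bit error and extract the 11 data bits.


Syndrome = 15: error at position 15

Data: 10111111111 (corrected bit 15)


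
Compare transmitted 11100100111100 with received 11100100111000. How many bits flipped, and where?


XOR: 00000000000100

1 error(s) at position(s): 11


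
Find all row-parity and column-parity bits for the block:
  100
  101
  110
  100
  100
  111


Row parities: 100111
Column parities: 000

Row P: 100111, Col P: 000, Corner: 0


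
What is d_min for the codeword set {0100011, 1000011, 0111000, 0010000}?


Comparing all pairs, minimum distance: 2
Can detect 1 errors, correct 0 errors

2


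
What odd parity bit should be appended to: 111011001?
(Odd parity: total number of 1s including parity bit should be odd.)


Number of 1s in data: 6
Parity bit: 1

1


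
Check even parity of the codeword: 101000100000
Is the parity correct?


Number of 1s: 3

No, parity error (3 ones)


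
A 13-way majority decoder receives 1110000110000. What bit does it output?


Ones: 5 out of 13
Threshold: 7

0 (5/13 voted 1)


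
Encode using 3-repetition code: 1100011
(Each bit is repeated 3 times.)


Each bit -> 3 copies

111111000000000111111


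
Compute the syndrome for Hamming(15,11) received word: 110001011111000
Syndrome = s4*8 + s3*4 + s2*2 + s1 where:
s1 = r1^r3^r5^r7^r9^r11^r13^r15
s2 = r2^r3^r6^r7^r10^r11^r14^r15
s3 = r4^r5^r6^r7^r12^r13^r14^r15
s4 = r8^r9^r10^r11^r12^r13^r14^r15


s1=1, s2=0, s3=0, s4=1

Syndrome = 9 (error at position 9)


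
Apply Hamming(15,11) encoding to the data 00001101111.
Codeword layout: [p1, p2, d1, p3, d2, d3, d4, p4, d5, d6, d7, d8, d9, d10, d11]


Parity bits: p1=1, p2=1, p3=0, p4=0

110000001101111


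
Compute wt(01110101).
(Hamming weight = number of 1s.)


Counting 1s in 01110101

5


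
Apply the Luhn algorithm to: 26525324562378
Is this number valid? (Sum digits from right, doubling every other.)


Luhn sum = 52
52 mod 10 = 2

Invalid (Luhn sum mod 10 = 2)


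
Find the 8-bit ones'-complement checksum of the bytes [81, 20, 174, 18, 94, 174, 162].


Sum = 723 mod 256 = 211
Complement = 44

44


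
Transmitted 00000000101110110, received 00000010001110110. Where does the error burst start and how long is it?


XOR: 00000010100000000

Burst at position 6, length 3


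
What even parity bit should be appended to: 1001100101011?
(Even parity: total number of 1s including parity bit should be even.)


Number of 1s in data: 7
Parity bit: 1

1


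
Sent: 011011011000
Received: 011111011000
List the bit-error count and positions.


XOR: 000100000000

1 error(s) at position(s): 3


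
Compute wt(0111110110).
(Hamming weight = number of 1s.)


Counting 1s in 0111110110

7


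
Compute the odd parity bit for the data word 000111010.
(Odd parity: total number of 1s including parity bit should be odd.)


Number of 1s in data: 4
Parity bit: 1

1


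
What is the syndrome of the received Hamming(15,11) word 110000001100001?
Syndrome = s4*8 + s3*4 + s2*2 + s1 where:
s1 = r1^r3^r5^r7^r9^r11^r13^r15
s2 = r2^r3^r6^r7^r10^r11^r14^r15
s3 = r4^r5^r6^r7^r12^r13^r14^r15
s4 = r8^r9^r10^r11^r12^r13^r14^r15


s1=1, s2=1, s3=1, s4=1

Syndrome = 15 (error at position 15)


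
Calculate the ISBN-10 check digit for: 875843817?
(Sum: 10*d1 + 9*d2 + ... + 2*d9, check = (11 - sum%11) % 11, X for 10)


Weighted sum: 327
327 mod 11 = 8

Check digit: 3


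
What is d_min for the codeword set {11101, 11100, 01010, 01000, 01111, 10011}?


Comparing all pairs, minimum distance: 1
Can detect 0 errors, correct 0 errors

1


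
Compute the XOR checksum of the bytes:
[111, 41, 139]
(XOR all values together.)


XOR chain: 111 ^ 41 ^ 139 = 205

205


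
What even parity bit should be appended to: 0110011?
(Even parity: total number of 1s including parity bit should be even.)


Number of 1s in data: 4
Parity bit: 0

0


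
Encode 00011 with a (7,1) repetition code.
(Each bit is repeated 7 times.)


Each bit -> 7 copies

00000000000000000000011111111111111


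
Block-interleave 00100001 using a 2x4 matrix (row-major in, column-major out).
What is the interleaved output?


Matrix:
  0010
  0001
Read columns: 00001001

00001001


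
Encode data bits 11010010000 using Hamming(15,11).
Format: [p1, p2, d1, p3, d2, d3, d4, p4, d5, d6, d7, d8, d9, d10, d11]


Parity bits: p1=0, p2=1, p3=0, p4=1

011010110010000


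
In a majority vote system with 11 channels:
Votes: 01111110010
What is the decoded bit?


Ones: 7 out of 11
Threshold: 6

1 (7/11 voted 1)


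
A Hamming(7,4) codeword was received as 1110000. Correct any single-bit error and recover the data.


Syndrome = 0: no error detected

Data: 1000 (no errors)


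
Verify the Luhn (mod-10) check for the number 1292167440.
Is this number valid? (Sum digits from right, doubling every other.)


Luhn sum = 40
40 mod 10 = 0

Valid (Luhn sum mod 10 = 0)


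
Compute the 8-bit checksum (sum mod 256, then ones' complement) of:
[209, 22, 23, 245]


Sum = 499 mod 256 = 243
Complement = 12

12


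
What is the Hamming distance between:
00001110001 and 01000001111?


XOR: 01001111110
Count of 1s: 7

7


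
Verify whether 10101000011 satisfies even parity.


Number of 1s: 5

No, parity error (5 ones)


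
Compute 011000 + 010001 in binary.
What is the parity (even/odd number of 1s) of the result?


011000 = 24
010001 = 17
Sum = 41 = 101001
1s count = 3

odd parity (3 ones in 101001)


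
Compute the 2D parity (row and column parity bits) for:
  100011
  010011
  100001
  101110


Row parities: 1100
Column parities: 111111

Row P: 1100, Col P: 111111, Corner: 0


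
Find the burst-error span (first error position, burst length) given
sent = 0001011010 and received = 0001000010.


XOR: 0000011000

Burst at position 5, length 2


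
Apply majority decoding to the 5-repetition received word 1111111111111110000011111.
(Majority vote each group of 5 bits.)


Groups: 11111, 11111, 11111, 00000, 11111
Majority votes: 11101

11101


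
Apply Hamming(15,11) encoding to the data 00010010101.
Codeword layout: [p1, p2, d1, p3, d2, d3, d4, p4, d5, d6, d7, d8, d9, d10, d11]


Parity bits: p1=0, p2=1, p3=1, p4=1

010100110010101


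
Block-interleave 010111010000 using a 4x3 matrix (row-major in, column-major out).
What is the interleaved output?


Matrix:
  010
  111
  010
  000
Read columns: 010011100100

010011100100


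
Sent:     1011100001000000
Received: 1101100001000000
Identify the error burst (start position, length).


XOR: 0110000000000000

Burst at position 1, length 2


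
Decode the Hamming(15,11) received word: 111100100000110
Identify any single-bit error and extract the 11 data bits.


Syndrome = 0: no error detected

Data: 10010000110 (no errors)


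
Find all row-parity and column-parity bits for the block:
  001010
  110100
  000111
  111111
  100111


Row parities: 01100
Column parities: 100001

Row P: 01100, Col P: 100001, Corner: 0


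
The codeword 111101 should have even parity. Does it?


Number of 1s: 5

No, parity error (5 ones)


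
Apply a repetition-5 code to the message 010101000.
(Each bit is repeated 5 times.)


Each bit -> 5 copies

000001111100000111110000011111000000000000000


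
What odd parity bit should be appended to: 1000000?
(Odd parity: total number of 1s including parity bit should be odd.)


Number of 1s in data: 1
Parity bit: 0

0


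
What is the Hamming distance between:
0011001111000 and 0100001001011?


XOR: 0111000110011
Count of 1s: 7

7


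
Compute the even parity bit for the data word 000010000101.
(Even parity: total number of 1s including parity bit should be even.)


Number of 1s in data: 3
Parity bit: 1

1


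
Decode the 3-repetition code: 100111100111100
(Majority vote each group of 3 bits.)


Groups: 100, 111, 100, 111, 100
Majority votes: 01010

01010


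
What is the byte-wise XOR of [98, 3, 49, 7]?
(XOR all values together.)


XOR chain: 98 ^ 3 ^ 49 ^ 7 = 87

87


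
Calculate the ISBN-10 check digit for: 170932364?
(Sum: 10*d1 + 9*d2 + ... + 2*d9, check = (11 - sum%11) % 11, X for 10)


Weighted sum: 202
202 mod 11 = 4

Check digit: 7


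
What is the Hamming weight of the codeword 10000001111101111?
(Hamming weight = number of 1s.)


Counting 1s in 10000001111101111

10


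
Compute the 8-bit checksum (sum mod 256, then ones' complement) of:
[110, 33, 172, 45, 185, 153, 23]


Sum = 721 mod 256 = 209
Complement = 46

46


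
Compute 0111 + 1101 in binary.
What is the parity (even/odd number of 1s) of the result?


0111 = 7
1101 = 13
Sum = 20 = 10100
1s count = 2

even parity (2 ones in 10100)


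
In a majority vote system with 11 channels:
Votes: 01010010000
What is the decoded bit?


Ones: 3 out of 11
Threshold: 6

0 (3/11 voted 1)


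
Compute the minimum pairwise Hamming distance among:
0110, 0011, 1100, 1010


Comparing all pairs, minimum distance: 2
Can detect 1 errors, correct 0 errors

2


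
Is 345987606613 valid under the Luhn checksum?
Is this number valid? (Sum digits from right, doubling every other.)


Luhn sum = 51
51 mod 10 = 1

Invalid (Luhn sum mod 10 = 1)


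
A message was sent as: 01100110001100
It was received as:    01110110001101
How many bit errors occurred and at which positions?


XOR: 00010000000001

2 error(s) at position(s): 3, 13


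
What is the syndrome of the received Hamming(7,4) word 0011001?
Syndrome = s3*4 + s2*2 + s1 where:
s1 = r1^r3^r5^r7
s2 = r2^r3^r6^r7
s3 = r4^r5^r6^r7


s1=0, s2=0, s3=0

Syndrome = 0 (no error)


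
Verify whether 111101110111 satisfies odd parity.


Number of 1s: 10

No, parity error (10 ones)


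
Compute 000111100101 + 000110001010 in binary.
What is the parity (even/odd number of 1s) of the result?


000111100101 = 485
000110001010 = 394
Sum = 879 = 1101101111
1s count = 8

even parity (8 ones in 1101101111)


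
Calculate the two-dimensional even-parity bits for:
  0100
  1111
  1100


Row parities: 100
Column parities: 0111

Row P: 100, Col P: 0111, Corner: 1


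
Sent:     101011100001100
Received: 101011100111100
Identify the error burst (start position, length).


XOR: 000000000110000

Burst at position 9, length 2


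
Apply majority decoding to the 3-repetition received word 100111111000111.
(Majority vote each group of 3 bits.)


Groups: 100, 111, 111, 000, 111
Majority votes: 01101

01101


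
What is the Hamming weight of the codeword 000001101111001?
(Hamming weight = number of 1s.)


Counting 1s in 000001101111001

7


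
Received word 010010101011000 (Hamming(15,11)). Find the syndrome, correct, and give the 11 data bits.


Syndrome = 14: error at position 14

Data: 01011011010 (corrected bit 14)


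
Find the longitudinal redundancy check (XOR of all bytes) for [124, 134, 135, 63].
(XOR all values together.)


XOR chain: 124 ^ 134 ^ 135 ^ 63 = 66

66


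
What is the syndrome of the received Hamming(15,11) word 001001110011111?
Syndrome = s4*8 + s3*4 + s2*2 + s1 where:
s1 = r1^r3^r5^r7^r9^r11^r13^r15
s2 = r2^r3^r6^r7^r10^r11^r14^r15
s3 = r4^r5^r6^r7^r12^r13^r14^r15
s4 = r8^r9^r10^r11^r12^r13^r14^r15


s1=1, s2=0, s3=0, s4=0

Syndrome = 1 (error at position 1)


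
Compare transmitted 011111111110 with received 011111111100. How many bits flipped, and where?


XOR: 000000000010

1 error(s) at position(s): 10


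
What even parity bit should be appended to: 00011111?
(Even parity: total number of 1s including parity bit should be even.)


Number of 1s in data: 5
Parity bit: 1

1
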